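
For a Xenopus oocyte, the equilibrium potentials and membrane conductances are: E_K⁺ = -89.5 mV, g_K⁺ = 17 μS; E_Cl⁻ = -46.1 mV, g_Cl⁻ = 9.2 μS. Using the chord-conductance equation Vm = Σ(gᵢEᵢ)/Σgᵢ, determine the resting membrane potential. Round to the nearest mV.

-74 mV

Σ gᵢEᵢ = 17·(-89.5) + 9.2·(-46.1) = -1945.62
Σ gᵢ = 17 + 9.2 = 26.2
Vm = -1945.62 / 26.2 = -74.26 mV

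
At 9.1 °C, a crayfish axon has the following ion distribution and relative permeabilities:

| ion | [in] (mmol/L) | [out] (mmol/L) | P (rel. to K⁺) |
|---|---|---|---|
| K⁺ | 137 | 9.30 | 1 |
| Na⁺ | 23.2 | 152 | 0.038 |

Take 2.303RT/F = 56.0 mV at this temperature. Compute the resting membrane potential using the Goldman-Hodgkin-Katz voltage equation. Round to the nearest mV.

Vm = 56.0 · log₁₀[(Σ P·[cation]ₒ + Σ P·[anion]ᵢ) / (Σ P·[cation]ᵢ + Σ P·[anion]ₒ)]
Numerator = 1×9.30 + 0.038×152 = 15.08
Denominator = 1×137 + 0.038×23.2 = 137.9
Vm = 56.0 · log₁₀(0.10934) = 56.0 × (-0.9612) = -53.83 mV

-54 mV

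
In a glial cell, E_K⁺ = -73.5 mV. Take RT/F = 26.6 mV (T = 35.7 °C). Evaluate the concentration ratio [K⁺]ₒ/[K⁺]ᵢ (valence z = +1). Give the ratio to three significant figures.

0.0631

ln([out]/[in]) = E·z/(26.6) = -73.5 × 1 / 26.6 = -2.7632
[out]/[in] = e^(-2.7632) = 0.06309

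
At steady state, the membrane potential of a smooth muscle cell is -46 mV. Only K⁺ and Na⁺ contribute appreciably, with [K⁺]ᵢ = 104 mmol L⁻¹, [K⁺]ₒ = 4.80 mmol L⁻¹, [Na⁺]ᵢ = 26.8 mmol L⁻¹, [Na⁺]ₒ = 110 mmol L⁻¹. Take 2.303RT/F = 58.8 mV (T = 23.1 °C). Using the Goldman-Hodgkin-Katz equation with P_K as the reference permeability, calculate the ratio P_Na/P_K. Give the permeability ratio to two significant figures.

Let α = P_Na/P_K. GHK: Vm = 58.8·log₁₀[(Kₒ + α·Naₒ)/(Kᵢ + α·Naᵢ)].
10^(Vm/58.8) = 10^(-46.0/58.8) = 0.16508
So 0.16508·(Kᵢ + α·Naᵢ) = Kₒ + α·Naₒ → α = (0.16508·104.0 − 4.8) / (110.0 − 0.16508·26.8)
α = (17.17 − 4.8) / (110.0 − 4.424) = 12.37/105.6 = 0.1171

0.12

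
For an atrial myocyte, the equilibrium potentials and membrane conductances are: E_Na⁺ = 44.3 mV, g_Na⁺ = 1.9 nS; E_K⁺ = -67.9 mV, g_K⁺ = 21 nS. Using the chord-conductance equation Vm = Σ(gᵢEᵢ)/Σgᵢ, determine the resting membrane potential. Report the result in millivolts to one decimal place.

Σ gᵢEᵢ = 1.9·(44.3) + 21·(-67.9) = -1341.73
Σ gᵢ = 1.9 + 21 = 22.9
Vm = -1341.73 / 22.9 = -58.59 mV

-58.6 mV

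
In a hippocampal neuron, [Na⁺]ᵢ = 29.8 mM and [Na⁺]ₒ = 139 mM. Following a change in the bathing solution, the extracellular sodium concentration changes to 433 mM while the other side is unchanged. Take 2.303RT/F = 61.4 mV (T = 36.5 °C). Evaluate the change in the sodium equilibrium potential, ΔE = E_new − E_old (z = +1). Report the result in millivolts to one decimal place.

E_old = (61.4/1)·log₁₀(139/29.8) = 41.06 mV
E_new = (61.4/1)·log₁₀(433/29.8) = 71.36 mV
ΔE = 71.36 − (41.06) = 30.30 mV

30.3 mV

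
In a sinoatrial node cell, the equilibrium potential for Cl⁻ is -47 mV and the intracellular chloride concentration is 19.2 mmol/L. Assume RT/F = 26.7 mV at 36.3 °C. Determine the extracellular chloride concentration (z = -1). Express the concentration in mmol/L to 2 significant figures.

Nernst: E = (26.7/-1) · ln([out]/[in]), so ln([out]/[in]) = -47.0 × -1 / 26.7 = 1.7603.
[out]/[in] = e^(1.7603) = 5.814.
[out] = 5.814 × 19.2 = 111.6 mmol/L.

110 mmol/L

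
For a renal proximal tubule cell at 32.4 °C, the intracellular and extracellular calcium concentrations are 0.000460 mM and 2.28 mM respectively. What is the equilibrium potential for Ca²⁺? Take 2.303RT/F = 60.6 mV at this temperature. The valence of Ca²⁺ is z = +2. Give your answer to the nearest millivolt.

E = (60.6/z) · log₁₀([Ca²⁺]_out/[Ca²⁺]_in) with z = +2.
= (60.6/2) · log₁₀(2.28/0.000460) = 30.30 · log₁₀(4957)
= 30.30 · (3.6952) = 111.96 mV

112 mV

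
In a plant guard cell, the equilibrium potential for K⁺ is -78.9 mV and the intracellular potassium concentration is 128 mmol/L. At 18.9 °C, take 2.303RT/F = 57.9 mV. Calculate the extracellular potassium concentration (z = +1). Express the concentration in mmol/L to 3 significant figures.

Nernst: E = (57.9/1) · log₁₀([out]/[in]), so log₁₀([out]/[in]) = -78.9 × 1 / 57.9 = -1.3627.
[out]/[in] = 10^(-1.3627) = 0.04338.
[out] = 0.04338 × 128 = 5.553 mmol/L.

5.55 mmol/L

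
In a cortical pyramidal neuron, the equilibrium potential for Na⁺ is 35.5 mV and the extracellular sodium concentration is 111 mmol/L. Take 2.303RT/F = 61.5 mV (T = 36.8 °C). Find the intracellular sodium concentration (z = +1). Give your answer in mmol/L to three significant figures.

29.4 mmol/L

Nernst: E = (61.5/1) · log₁₀([out]/[in]), so log₁₀([out]/[in]) = 35.5 × 1 / 61.5 = 0.5772.
[out]/[in] = 10^(0.5772) = 3.778.
[in] = 111 / 3.778 = 29.38 mmol/L.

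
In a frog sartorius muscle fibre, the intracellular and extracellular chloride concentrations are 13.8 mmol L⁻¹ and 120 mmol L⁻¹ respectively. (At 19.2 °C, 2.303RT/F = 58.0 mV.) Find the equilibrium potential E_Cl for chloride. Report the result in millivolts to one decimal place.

E = (58.0/z) · log₁₀([Cl⁻]_out/[Cl⁻]_in) with z = -1.
For an anion, dividing by z = -1 reverses the sign.
= (58.0/-1) · log₁₀(120/13.8) = -58.00 · log₁₀(8.696)
= -58.00 · (0.9393) = -54.48 mV

-54.5 mV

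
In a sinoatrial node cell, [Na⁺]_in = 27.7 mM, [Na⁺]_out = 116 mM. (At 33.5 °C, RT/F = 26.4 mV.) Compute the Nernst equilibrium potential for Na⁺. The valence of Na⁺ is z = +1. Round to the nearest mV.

E = (26.4/z) · ln([Na⁺]_out/[Na⁺]_in) with z = +1.
= (26.4/1) · ln(116/27.7) = 26.40 · ln(4.188)
= 26.40 · (1.4322) = 37.81 mV

38 mV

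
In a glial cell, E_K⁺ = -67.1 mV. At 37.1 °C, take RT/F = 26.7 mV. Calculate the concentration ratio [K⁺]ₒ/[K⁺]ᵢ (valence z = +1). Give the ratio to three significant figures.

0.0810

ln([out]/[in]) = E·z/(26.7) = -67.1 × 1 / 26.7 = -2.5131
[out]/[in] = e^(-2.5131) = 0.08102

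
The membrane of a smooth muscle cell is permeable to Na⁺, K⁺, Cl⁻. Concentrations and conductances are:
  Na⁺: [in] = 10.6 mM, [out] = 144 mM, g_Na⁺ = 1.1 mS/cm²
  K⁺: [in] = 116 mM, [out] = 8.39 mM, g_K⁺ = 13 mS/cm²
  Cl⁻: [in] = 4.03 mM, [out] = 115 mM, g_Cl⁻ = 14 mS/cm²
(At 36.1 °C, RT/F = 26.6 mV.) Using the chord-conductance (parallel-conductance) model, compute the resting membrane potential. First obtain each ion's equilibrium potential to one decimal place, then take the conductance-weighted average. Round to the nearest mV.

E_Na⁺ = (26.6/1)·ln(144/10.6) = 69.4 mV
E_K⁺ = (26.6/1)·ln(8.39/116) = -69.9 mV
E_Cl⁻ = (26.6/-1)·ln(115/4.03) = -89.1 mV
Vm = (Σ gᵢEᵢ)/(Σ gᵢ) = (1.1·69.4 + 13·-69.9 + 14·-89.1) / (1.1 + 13 + 14)
= -2079.76 / 28.1 = -74.01 mV

-74 mV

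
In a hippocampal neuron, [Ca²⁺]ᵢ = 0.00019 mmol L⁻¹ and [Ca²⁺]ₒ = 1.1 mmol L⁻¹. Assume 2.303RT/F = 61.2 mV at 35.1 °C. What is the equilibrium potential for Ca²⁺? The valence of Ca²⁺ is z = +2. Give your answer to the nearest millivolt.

E = (61.2/z) · log₁₀([Ca²⁺]_out/[Ca²⁺]_in) with z = +2.
= (61.2/2) · log₁₀(1.1/0.00019) = 30.60 · log₁₀(5789)
= 30.60 · (3.7626) = 115.14 mV

115 mV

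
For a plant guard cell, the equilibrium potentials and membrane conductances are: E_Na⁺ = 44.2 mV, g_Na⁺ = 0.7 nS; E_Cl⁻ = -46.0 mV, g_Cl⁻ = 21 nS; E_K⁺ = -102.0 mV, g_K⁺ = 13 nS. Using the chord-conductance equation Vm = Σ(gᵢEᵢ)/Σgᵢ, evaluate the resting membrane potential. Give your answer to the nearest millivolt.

Σ gᵢEᵢ = 0.7·(44.2) + 21·(-46.0) + 13·(-102.0) = -2261.06
Σ gᵢ = 0.7 + 21 + 13 = 34.7
Vm = -2261.06 / 34.7 = -65.16 mV

-65 mV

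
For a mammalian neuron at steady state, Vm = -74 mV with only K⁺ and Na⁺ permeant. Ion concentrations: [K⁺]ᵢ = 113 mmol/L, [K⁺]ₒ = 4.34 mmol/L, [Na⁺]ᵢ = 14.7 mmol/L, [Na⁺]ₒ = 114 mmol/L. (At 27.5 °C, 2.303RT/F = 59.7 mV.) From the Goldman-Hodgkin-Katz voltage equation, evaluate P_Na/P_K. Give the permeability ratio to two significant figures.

Let α = P_Na/P_K. GHK: Vm = 59.7·log₁₀[(Kₒ + α·Naₒ)/(Kᵢ + α·Naᵢ)].
10^(Vm/59.7) = 10^(-74.0/59.7) = 0.057606
So 0.057606·(Kᵢ + α·Naᵢ) = Kₒ + α·Naₒ → α = (0.057606·113.0 − 4.34) / (114.0 − 0.057606·14.7)
α = (6.509 − 4.34) / (114.0 − 0.8468) = 2.169/113.2 = 0.01917

0.019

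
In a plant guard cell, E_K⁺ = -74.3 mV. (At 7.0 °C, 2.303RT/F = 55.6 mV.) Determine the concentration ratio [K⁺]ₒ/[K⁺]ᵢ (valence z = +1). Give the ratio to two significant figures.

0.046

log₁₀([out]/[in]) = E·z/(55.6) = -74.3 × 1 / 55.6 = -1.3363
[out]/[in] = 10^(-1.3363) = 0.0461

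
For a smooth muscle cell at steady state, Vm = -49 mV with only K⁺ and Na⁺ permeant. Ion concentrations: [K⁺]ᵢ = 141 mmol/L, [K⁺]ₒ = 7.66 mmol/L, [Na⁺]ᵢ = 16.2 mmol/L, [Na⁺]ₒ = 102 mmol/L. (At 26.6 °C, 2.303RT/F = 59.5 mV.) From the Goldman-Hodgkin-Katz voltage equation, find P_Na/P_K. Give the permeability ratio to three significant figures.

0.136

Let α = P_Na/P_K. GHK: Vm = 59.5·log₁₀[(Kₒ + α·Naₒ)/(Kᵢ + α·Naᵢ)].
10^(Vm/59.5) = 10^(-49.0/59.5) = 0.15013
So 0.15013·(Kᵢ + α·Naᵢ) = Kₒ + α·Naₒ → α = (0.15013·141.0 − 7.66) / (102.0 − 0.15013·16.2)
α = (21.17 − 7.66) / (102.0 − 2.432) = 13.51/99.57 = 0.1357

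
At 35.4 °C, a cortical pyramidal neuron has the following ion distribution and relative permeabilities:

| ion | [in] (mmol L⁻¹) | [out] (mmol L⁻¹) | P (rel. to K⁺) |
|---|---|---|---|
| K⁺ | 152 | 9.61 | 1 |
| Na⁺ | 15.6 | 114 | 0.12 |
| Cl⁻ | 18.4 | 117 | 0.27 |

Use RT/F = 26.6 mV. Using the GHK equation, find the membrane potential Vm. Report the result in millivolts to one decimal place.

Vm = 26.6 · ln[(Σ P·[cation]ₒ + Σ P·[anion]ᵢ) / (Σ P·[cation]ᵢ + Σ P·[anion]ₒ)]
Numerator = 1×9.61 + 0.12×114 + 0.27×18.4 = 28.26
Denominator = 1×152 + 0.12×15.6 + 0.27×117 = 185.5
Vm = 26.6 · ln(0.15237) = 26.6 × (-1.8815) = -50.05 mV

-50.0 mV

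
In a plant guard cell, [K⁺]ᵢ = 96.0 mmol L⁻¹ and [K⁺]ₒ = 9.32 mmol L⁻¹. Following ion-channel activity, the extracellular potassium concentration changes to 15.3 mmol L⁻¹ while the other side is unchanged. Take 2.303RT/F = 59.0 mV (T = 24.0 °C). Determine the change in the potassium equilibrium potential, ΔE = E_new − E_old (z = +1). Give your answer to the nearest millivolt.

E_old = (59.0/1)·log₁₀(9.32/96.0) = -59.76 mV
E_new = (59.0/1)·log₁₀(15.3/96.0) = -47.06 mV
ΔE = -47.06 − (-59.76) = 12.70 mV

13 mV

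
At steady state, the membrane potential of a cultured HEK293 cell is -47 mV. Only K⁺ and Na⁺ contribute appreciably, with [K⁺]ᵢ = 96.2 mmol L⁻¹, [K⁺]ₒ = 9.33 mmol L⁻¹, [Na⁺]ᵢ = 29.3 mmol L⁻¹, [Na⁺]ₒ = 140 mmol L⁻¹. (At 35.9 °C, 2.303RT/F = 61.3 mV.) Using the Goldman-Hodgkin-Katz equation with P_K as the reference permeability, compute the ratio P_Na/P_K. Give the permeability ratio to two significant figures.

0.053

Let α = P_Na/P_K. GHK: Vm = 61.3·log₁₀[(Kₒ + α·Naₒ)/(Kᵢ + α·Naᵢ)].
10^(Vm/61.3) = 10^(-47.0/61.3) = 0.17111
So 0.17111·(Kᵢ + α·Naᵢ) = Kₒ + α·Naₒ → α = (0.17111·96.2 − 9.33) / (140.0 − 0.17111·29.3)
α = (16.46 − 9.33) / (140.0 − 5.014) = 7.131/135 = 0.05283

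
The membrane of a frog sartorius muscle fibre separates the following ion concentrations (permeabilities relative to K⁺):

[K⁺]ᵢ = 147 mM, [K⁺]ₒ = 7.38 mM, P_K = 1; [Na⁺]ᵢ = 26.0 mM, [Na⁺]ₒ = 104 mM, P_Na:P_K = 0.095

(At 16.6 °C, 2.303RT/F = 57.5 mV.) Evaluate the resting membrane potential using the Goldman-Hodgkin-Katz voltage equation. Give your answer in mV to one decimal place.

Vm = 57.5 · log₁₀[(Σ P·[cation]ₒ + Σ P·[anion]ᵢ) / (Σ P·[cation]ᵢ + Σ P·[anion]ₒ)]
Numerator = 1×7.38 + 0.095×104 = 17.26
Denominator = 1×147 + 0.095×26.0 = 149.5
Vm = 57.5 · log₁₀(0.11547) = 57.5 × (-0.9375) = -53.91 mV

-53.9 mV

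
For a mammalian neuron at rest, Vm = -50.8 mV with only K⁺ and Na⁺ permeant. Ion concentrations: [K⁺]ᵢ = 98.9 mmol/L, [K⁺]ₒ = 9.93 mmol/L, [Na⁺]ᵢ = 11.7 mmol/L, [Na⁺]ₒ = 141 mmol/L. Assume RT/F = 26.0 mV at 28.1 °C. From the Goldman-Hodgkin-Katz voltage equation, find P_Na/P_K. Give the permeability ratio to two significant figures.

Let α = P_Na/P_K. GHK: Vm = 26.0·ln[(Kₒ + α·Naₒ)/(Kᵢ + α·Naᵢ)].
e^(Vm/26.0) = e^(-50.8/26.0) = 0.14173
So 0.14173·(Kᵢ + α·Naᵢ) = Kₒ + α·Naₒ → α = (0.14173·98.9 − 9.93) / (141.0 − 0.14173·11.7)
α = (14.02 − 9.93) / (141.0 − 1.658) = 4.087/139.3 = 0.02933

0.029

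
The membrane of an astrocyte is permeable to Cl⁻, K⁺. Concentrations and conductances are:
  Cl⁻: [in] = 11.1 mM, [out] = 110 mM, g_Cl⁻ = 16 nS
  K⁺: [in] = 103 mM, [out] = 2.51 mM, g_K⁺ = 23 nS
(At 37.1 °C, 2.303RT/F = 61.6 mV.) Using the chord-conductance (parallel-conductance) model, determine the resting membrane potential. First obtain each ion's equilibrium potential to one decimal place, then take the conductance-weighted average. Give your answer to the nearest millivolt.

E_Cl⁻ = (61.6/-1)·log₁₀(110/11.1) = -61.4 mV
E_K⁺ = (61.6/1)·log₁₀(2.51/103) = -99.4 mV
Vm = (Σ gᵢEᵢ)/(Σ gᵢ) = (16·-61.4 + 23·-99.4) / (16 + 23)
= -3268.60 / 39 = -83.81 mV

-84 mV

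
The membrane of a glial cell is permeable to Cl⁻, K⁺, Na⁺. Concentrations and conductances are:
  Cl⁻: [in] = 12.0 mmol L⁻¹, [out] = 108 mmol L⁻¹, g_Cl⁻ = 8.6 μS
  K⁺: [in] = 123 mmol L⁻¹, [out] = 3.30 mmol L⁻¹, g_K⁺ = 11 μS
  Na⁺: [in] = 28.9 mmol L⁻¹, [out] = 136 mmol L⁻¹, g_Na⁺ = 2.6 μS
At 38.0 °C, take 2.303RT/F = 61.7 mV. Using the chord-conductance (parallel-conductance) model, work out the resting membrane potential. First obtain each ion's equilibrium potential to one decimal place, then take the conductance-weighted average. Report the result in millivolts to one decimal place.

E_Cl⁻ = (61.7/-1)·log₁₀(108/12.0) = -58.9 mV
E_K⁺ = (61.7/1)·log₁₀(3.30/123) = -97.0 mV
E_Na⁺ = (61.7/1)·log₁₀(136/28.9) = 41.5 mV
Vm = (Σ gᵢEᵢ)/(Σ gᵢ) = (8.6·-58.9 + 11·-97.0 + 2.6·41.5) / (8.6 + 11 + 2.6)
= -1465.64 / 22.2 = -66.02 mV

-66.0 mV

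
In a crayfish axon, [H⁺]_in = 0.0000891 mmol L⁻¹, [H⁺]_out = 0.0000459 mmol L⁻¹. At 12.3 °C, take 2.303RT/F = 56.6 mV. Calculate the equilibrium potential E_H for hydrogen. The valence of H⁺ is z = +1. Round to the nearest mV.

E = (56.6/z) · log₁₀([H⁺]_out/[H⁺]_in) with z = +1.
= (56.6/1) · log₁₀(0.0000459/0.0000891) = 56.60 · log₁₀(0.5152)
= 56.60 · (-0.2881) = -16.30 mV

-16 mV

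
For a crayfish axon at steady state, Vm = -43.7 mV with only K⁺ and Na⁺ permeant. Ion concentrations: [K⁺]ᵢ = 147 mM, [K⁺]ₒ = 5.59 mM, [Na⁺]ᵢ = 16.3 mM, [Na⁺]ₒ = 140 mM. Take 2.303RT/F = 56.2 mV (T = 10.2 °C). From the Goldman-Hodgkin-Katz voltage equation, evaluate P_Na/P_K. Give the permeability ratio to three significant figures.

0.138

Let α = P_Na/P_K. GHK: Vm = 56.2·log₁₀[(Kₒ + α·Naₒ)/(Kᵢ + α·Naᵢ)].
10^(Vm/56.2) = 10^(-43.7/56.2) = 0.16689
So 0.16689·(Kᵢ + α·Naᵢ) = Kₒ + α·Naₒ → α = (0.16689·147.0 − 5.59) / (140.0 − 0.16689·16.3)
α = (24.53 − 5.59) / (140.0 − 2.72) = 18.94/137.3 = 0.138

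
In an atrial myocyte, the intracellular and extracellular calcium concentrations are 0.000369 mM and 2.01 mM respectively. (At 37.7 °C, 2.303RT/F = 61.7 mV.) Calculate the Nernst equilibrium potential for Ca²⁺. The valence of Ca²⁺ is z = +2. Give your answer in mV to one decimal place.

E = (61.7/z) · log₁₀([Ca²⁺]_out/[Ca²⁺]_in) with z = +2.
= (61.7/2) · log₁₀(2.01/0.000369) = 30.85 · log₁₀(5447)
= 30.85 · (3.7362) = 115.26 mV

115.3 mV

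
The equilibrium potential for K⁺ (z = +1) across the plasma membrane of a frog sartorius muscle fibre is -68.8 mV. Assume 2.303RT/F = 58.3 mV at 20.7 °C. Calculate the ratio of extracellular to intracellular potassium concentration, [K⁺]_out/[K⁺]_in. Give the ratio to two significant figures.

log₁₀([out]/[in]) = E·z/(58.3) = -68.8 × 1 / 58.3 = -1.1801
[out]/[in] = 10^(-1.1801) = 0.06605

0.066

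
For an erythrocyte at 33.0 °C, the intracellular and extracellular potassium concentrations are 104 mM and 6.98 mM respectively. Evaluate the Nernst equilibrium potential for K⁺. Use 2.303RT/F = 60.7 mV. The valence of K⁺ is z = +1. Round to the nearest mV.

E = (60.7/z) · log₁₀([K⁺]_out/[K⁺]_in) with z = +1.
= (60.7/1) · log₁₀(6.98/104) = 60.70 · log₁₀(0.06712)
= 60.70 · (-1.1732) = -71.21 mV

-71 mV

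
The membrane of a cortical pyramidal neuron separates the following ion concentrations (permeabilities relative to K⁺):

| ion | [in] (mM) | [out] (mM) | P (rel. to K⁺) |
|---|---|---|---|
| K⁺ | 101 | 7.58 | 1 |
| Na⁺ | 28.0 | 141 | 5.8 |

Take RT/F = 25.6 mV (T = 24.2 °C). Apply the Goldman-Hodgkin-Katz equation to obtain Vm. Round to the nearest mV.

Vm = 25.6 · ln[(Σ P·[cation]ₒ + Σ P·[anion]ᵢ) / (Σ P·[cation]ᵢ + Σ P·[anion]ₒ)]
Numerator = 1×7.58 + 5.8×141 = 825.4
Denominator = 1×101 + 5.8×28.0 = 263.4
Vm = 25.6 · ln(3.1336) = 25.6 × (1.1422) = 29.24 mV

29 mV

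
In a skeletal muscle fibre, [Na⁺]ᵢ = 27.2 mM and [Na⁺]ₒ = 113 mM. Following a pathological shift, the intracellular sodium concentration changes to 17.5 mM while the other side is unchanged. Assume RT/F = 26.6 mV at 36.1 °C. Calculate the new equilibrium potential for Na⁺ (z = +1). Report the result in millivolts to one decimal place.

49.6 mV

After the shift: [Na⁺]_out = 113, [Na⁺]_in = 17.5 mM.
E_new = (26.6/1)·ln(113/17.5) = 26.60 · (1.8652) = 49.61 mV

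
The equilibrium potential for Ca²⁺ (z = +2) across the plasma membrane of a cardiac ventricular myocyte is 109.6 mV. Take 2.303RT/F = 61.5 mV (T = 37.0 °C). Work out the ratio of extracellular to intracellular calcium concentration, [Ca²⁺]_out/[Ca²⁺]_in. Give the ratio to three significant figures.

3670

log₁₀([out]/[in]) = E·z/(61.5) = 109.6 × 2 / 61.5 = 3.5642
[out]/[in] = 10^(3.5642) = 3666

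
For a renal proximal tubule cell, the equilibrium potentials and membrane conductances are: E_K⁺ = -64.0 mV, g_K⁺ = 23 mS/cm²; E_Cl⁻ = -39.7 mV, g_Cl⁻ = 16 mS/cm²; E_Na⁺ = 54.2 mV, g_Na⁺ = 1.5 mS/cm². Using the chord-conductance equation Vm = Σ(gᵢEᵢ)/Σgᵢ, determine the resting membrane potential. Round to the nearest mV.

-50 mV

Σ gᵢEᵢ = 23·(-64.0) + 16·(-39.7) + 1.5·(54.2) = -2025.90
Σ gᵢ = 23 + 16 + 1.5 = 40.5
Vm = -2025.90 / 40.5 = -50.02 mV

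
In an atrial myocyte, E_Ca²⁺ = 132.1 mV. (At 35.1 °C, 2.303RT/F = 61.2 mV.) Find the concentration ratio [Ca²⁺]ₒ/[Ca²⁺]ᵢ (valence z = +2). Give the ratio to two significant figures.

21000

log₁₀([out]/[in]) = E·z/(61.2) = 132.1 × 2 / 61.2 = 4.3170
[out]/[in] = 10^(4.3170) = 2.075e+04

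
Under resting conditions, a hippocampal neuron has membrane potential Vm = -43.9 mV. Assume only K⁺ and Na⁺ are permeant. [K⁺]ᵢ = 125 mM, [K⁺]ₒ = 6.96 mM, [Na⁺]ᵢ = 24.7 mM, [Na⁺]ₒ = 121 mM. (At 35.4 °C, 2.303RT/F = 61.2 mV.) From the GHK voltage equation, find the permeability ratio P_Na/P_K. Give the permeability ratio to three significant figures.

Let α = P_Na/P_K. GHK: Vm = 61.2·log₁₀[(Kₒ + α·Naₒ)/(Kᵢ + α·Naᵢ)].
10^(Vm/61.2) = 10^(-43.9/61.2) = 0.19173
So 0.19173·(Kᵢ + α·Naᵢ) = Kₒ + α·Naₒ → α = (0.19173·125.0 − 6.96) / (121.0 − 0.19173·24.7)
α = (23.97 − 6.96) / (121.0 − 4.736) = 17.01/116.3 = 0.1463

0.146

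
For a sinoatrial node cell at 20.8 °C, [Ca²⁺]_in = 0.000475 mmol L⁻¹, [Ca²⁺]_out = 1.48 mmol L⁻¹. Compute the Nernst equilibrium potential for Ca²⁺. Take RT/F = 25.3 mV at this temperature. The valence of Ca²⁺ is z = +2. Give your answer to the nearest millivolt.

E = (25.3/z) · ln([Ca²⁺]_out/[Ca²⁺]_in) with z = +2.
= (25.3/2) · ln(1.48/0.000475) = 12.65 · ln(3116)
= 12.65 · (8.0442) = 101.76 mV

102 mV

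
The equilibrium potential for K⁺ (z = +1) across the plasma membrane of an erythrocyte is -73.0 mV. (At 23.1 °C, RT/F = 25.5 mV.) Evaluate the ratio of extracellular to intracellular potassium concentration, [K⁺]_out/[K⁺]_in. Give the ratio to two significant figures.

0.057

ln([out]/[in]) = E·z/(25.5) = -73.0 × 1 / 25.5 = -2.8627
[out]/[in] = e^(-2.8627) = 0.05711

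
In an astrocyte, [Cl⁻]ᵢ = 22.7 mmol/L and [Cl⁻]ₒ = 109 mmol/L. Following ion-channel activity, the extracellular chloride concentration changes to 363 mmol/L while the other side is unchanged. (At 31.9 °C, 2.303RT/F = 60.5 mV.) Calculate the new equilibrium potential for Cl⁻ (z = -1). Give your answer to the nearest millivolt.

-73 mV

After the shift: [Cl⁻]_out = 363, [Cl⁻]_in = 22.7 mmol/L.
E_new = (60.5/-1)·log₁₀(363/22.7) = -60.50 · (1.2039) = -72.83 mV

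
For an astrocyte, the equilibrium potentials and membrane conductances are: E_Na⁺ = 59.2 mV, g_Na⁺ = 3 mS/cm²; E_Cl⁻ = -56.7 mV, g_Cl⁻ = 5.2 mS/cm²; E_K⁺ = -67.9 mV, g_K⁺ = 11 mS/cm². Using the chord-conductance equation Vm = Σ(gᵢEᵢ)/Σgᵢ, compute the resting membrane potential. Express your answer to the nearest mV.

-45 mV

Σ gᵢEᵢ = 3·(59.2) + 5.2·(-56.7) + 11·(-67.9) = -864.14
Σ gᵢ = 3 + 5.2 + 11 = 19.2
Vm = -864.14 / 19.2 = -45.01 mV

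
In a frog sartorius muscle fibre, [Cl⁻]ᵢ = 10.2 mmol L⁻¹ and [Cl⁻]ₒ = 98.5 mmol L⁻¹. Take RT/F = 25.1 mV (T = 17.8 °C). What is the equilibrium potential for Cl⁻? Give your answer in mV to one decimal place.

-56.9 mV

E = (25.1/z) · ln([Cl⁻]_out/[Cl⁻]_in) with z = -1.
For an anion, dividing by z = -1 reverses the sign.
= (25.1/-1) · ln(98.5/10.2) = -25.10 · ln(9.657)
= -25.10 · (2.2677) = -56.92 mV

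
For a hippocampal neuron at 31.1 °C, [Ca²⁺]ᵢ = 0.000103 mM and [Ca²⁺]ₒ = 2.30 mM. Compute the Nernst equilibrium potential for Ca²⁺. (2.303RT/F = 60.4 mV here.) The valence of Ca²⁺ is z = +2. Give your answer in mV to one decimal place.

E = (60.4/z) · log₁₀([Ca²⁺]_out/[Ca²⁺]_in) with z = +2.
= (60.4/2) · log₁₀(2.30/0.000103) = 30.20 · log₁₀(2.233e+04)
= 30.20 · (4.3489) = 131.34 mV

131.3 mV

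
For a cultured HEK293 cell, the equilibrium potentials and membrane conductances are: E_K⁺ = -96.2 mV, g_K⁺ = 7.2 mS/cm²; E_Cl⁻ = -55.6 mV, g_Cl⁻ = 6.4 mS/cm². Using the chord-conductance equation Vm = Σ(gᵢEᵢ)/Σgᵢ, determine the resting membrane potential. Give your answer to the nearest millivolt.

Σ gᵢEᵢ = 7.2·(-96.2) + 6.4·(-55.6) = -1048.48
Σ gᵢ = 7.2 + 6.4 = 13.6
Vm = -1048.48 / 13.6 = -77.09 mV

-77 mV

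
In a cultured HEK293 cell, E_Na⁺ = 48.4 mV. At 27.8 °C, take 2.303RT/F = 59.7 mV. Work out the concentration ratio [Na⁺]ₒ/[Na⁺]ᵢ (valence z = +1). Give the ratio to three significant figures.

6.47

log₁₀([out]/[in]) = E·z/(59.7) = 48.4 × 1 / 59.7 = 0.8107
[out]/[in] = 10^(0.8107) = 6.467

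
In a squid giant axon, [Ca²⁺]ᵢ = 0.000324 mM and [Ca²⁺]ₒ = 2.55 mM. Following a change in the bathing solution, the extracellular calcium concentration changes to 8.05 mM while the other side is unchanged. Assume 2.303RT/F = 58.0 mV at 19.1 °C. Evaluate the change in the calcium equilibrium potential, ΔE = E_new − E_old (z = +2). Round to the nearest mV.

14 mV

E_old = (58.0/2)·log₁₀(2.55/0.000324) = 112.98 mV
E_new = (58.0/2)·log₁₀(8.05/0.000324) = 127.46 mV
ΔE = 127.46 − (112.98) = 14.48 mV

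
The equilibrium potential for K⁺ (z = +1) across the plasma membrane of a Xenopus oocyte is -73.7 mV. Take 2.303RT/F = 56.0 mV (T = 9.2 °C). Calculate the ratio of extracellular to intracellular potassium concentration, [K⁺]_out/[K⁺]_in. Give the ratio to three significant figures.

0.0483

log₁₀([out]/[in]) = E·z/(56.0) = -73.7 × 1 / 56.0 = -1.3161
[out]/[in] = 10^(-1.3161) = 0.0483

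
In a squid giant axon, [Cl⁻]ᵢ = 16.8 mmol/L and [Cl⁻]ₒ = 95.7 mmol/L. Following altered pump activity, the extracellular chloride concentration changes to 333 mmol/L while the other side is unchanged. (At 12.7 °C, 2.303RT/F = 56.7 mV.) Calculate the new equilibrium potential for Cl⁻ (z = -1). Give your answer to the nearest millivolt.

-74 mV

After the shift: [Cl⁻]_out = 333, [Cl⁻]_in = 16.8 mmol/L.
E_new = (56.7/-1)·log₁₀(333/16.8) = -56.70 · (1.2971) = -73.55 mV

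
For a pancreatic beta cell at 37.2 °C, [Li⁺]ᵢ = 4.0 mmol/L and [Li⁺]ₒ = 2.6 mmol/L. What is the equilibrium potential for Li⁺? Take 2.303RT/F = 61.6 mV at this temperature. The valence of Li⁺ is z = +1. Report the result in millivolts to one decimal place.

E = (61.6/z) · log₁₀([Li⁺]_out/[Li⁺]_in) with z = +1.
= (61.6/1) · log₁₀(2.6/4.0) = 61.60 · log₁₀(0.65)
= 61.60 · (-0.1871) = -11.52 mV

-11.5 mV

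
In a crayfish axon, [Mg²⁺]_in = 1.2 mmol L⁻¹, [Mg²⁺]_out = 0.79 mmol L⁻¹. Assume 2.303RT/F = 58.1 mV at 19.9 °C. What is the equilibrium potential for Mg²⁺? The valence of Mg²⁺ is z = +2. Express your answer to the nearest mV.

E = (58.1/z) · log₁₀([Mg²⁺]_out/[Mg²⁺]_in) with z = +2.
= (58.1/2) · log₁₀(0.79/1.2) = 29.05 · log₁₀(0.6583)
= 29.05 · (-0.1816) = -5.27 mV

-5 mV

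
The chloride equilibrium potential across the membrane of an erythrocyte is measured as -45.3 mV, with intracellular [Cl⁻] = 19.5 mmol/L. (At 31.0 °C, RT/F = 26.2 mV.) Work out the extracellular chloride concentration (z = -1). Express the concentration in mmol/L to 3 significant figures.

Nernst: E = (26.2/-1) · ln([out]/[in]), so ln([out]/[in]) = -45.3 × -1 / 26.2 = 1.7290.
[out]/[in] = e^(1.7290) = 5.635.
[out] = 5.635 × 19.5 = 109.9 mmol/L.

110 mmol/L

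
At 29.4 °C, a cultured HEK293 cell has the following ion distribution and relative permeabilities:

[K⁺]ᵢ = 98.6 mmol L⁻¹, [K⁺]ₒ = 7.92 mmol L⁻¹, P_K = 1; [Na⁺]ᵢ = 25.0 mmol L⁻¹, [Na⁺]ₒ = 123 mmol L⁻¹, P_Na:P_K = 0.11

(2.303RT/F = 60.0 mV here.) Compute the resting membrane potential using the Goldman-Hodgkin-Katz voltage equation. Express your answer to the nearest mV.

Vm = 60.0 · log₁₀[(Σ P·[cation]ₒ + Σ P·[anion]ᵢ) / (Σ P·[cation]ᵢ + Σ P·[anion]ₒ)]
Numerator = 1×7.92 + 0.11×123 = 21.45
Denominator = 1×98.6 + 0.11×25.0 = 101.3
Vm = 60.0 · log₁₀(0.21164) = 60.0 × (-0.6744) = -40.46 mV

-40 mV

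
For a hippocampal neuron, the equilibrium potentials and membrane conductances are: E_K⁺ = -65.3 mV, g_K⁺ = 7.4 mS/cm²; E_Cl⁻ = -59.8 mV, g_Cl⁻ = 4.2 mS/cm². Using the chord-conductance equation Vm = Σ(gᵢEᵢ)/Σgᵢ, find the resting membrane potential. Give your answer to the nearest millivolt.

-63 mV

Σ gᵢEᵢ = 7.4·(-65.3) + 4.2·(-59.8) = -734.38
Σ gᵢ = 7.4 + 4.2 = 11.6
Vm = -734.38 / 11.6 = -63.31 mV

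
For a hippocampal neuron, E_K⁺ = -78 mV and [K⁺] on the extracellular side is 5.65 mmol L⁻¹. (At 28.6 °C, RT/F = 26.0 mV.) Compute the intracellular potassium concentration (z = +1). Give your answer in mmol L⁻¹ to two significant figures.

110 mmol L⁻¹

Nernst: E = (26.0/1) · ln([out]/[in]), so ln([out]/[in]) = -78.0 × 1 / 26.0 = -3.0000.
[out]/[in] = e^(-3.0000) = 0.04979.
[in] = 5.65 / 0.04979 = 113.5 mmol L⁻¹.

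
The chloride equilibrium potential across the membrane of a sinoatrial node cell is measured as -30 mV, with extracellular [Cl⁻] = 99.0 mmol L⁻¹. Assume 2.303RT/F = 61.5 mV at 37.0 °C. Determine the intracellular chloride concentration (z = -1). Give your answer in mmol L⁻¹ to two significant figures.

Nernst: E = (61.5/-1) · log₁₀([out]/[in]), so log₁₀([out]/[in]) = -30.0 × -1 / 61.5 = 0.4878.
[out]/[in] = 10^(0.4878) = 3.075.
[in] = 99.0 / 3.075 = 32.2 mmol L⁻¹.

32 mmol L⁻¹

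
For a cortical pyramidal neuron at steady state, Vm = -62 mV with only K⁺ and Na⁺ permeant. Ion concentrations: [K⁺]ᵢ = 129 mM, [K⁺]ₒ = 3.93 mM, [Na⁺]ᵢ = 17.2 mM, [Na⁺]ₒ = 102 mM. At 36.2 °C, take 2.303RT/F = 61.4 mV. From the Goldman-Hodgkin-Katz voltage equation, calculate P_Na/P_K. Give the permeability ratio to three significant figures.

0.0866

Let α = P_Na/P_K. GHK: Vm = 61.4·log₁₀[(Kₒ + α·Naₒ)/(Kᵢ + α·Naᵢ)].
10^(Vm/61.4) = 10^(-62.0/61.4) = 0.097775
So 0.097775·(Kᵢ + α·Naᵢ) = Kₒ + α·Naₒ → α = (0.097775·129.0 − 3.93) / (102.0 − 0.097775·17.2)
α = (12.61 − 3.93) / (102.0 − 1.682) = 8.683/100.3 = 0.08655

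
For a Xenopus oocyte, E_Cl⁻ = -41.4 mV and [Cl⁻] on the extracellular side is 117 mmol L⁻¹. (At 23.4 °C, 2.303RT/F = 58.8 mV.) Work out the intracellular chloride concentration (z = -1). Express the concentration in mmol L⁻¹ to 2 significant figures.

Nernst: E = (58.8/-1) · log₁₀([out]/[in]), so log₁₀([out]/[in]) = -41.4 × -1 / 58.8 = 0.7041.
[out]/[in] = 10^(0.7041) = 5.059.
[in] = 117 / 5.059 = 23.13 mmol L⁻¹.

23 mmol L⁻¹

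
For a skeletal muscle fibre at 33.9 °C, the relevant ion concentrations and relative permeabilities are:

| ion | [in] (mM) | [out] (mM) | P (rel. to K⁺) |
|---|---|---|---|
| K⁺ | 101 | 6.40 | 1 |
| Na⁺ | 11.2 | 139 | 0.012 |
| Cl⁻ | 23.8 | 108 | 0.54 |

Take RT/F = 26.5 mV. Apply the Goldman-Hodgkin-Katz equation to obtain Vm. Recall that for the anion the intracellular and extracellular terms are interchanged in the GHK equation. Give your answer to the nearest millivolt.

-54 mV

Vm = 26.5 · ln[(Σ P·[cation]ₒ + Σ P·[anion]ᵢ) / (Σ P·[cation]ᵢ + Σ P·[anion]ₒ)]
Numerator = 1×6.40 + 0.012×139 + 0.54×23.8 = 20.92
Denominator = 1×101 + 0.012×11.2 + 0.54×108 = 159.5
Vm = 26.5 · ln(0.1312) = 26.5 × (-2.0311) = -53.82 mV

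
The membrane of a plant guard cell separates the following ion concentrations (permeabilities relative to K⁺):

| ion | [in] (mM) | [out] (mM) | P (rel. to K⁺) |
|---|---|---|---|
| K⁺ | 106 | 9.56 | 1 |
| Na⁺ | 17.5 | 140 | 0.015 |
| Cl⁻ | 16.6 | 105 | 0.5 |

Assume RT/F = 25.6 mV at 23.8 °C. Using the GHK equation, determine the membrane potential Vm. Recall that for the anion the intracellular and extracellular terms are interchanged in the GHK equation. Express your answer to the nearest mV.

Vm = 25.6 · ln[(Σ P·[cation]ₒ + Σ P·[anion]ᵢ) / (Σ P·[cation]ᵢ + Σ P·[anion]ₒ)]
Numerator = 1×9.56 + 0.015×140 + 0.5×16.6 = 19.96
Denominator = 1×106 + 0.015×17.5 + 0.5×105 = 158.8
Vm = 25.6 · ln(0.12572) = 25.6 × (-2.0737) = -53.09 mV

-53 mV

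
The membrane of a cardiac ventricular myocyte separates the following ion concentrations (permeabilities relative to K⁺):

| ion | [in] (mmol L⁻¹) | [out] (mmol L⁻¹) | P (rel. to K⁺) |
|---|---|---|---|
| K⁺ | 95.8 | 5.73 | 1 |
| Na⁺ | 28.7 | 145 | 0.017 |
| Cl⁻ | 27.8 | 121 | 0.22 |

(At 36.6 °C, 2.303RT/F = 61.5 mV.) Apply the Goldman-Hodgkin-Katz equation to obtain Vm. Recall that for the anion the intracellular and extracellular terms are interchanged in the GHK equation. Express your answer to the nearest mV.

Vm = 61.5 · log₁₀[(Σ P·[cation]ₒ + Σ P·[anion]ᵢ) / (Σ P·[cation]ᵢ + Σ P·[anion]ₒ)]
Numerator = 1×5.73 + 0.017×145 + 0.22×27.8 = 14.31
Denominator = 1×95.8 + 0.017×28.7 + 0.22×121 = 122.9
Vm = 61.5 · log₁₀(0.11644) = 61.5 × (-0.9339) = -57.44 mV

-57 mV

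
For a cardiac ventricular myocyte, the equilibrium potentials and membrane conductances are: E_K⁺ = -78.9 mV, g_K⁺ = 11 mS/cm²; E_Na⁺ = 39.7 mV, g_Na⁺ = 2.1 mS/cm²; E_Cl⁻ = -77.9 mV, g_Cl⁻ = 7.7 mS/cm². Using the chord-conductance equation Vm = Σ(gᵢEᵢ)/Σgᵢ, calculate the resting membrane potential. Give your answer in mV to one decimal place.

-66.6 mV

Σ gᵢEᵢ = 11·(-78.9) + 2.1·(39.7) + 7.7·(-77.9) = -1384.36
Σ gᵢ = 11 + 2.1 + 7.7 = 20.8
Vm = -1384.36 / 20.8 = -66.56 mV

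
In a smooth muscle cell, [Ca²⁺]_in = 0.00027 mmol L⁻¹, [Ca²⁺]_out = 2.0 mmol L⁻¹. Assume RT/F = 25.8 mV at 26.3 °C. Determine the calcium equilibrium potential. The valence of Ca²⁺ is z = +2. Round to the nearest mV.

E = (25.8/z) · ln([Ca²⁺]_out/[Ca²⁺]_in) with z = +2.
= (25.8/2) · ln(2.0/0.00027) = 12.90 · ln(7407)
= 12.90 · (8.9102) = 114.94 mV

115 mV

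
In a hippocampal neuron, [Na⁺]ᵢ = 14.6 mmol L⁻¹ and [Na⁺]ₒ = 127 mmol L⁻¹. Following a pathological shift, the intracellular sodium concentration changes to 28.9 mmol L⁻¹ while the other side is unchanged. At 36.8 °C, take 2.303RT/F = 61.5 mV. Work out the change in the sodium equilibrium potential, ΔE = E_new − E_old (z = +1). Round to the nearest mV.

-18 mV

E_old = (61.5/1)·log₁₀(127/14.6) = 57.78 mV
E_new = (61.5/1)·log₁₀(127/28.9) = 39.54 mV
ΔE = 39.54 − (57.78) = -18.24 mV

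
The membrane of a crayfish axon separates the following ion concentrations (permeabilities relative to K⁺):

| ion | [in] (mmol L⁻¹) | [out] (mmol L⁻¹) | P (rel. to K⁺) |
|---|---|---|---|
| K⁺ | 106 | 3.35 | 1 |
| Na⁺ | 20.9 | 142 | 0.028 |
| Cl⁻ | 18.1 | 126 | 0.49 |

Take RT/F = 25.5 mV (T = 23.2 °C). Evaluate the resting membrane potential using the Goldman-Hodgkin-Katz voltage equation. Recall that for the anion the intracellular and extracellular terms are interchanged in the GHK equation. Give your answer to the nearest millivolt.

Vm = 25.5 · ln[(Σ P·[cation]ₒ + Σ P·[anion]ᵢ) / (Σ P·[cation]ᵢ + Σ P·[anion]ₒ)]
Numerator = 1×3.35 + 0.028×142 + 0.49×18.1 = 16.2
Denominator = 1×106 + 0.028×20.9 + 0.49×126 = 168.3
Vm = 25.5 · ln(0.096213) = 25.5 × (-2.3412) = -59.70 mV

-60 mV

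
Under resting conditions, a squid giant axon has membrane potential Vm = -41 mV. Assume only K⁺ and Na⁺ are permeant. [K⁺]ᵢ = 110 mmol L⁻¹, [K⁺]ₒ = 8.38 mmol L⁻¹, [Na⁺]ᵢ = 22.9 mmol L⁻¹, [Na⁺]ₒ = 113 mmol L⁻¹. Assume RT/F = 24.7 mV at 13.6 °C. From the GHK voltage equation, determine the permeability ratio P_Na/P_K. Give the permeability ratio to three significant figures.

Let α = P_Na/P_K. GHK: Vm = 24.7·ln[(Kₒ + α·Naₒ)/(Kᵢ + α·Naᵢ)].
e^(Vm/24.7) = e^(-41.0/24.7) = 0.19015
So 0.19015·(Kᵢ + α·Naᵢ) = Kₒ + α·Naₒ → α = (0.19015·110.0 − 8.38) / (113.0 − 0.19015·22.9)
α = (20.92 − 8.38) / (113.0 − 4.355) = 12.54/108.6 = 0.1154

0.115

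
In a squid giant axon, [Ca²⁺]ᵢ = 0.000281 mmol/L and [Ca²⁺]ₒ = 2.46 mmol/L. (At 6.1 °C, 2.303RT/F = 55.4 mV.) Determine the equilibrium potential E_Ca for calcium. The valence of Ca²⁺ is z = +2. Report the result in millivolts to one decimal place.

E = (55.4/z) · log₁₀([Ca²⁺]_out/[Ca²⁺]_in) with z = +2.
= (55.4/2) · log₁₀(2.46/0.000281) = 27.70 · log₁₀(8754)
= 27.70 · (3.9422) = 109.20 mV

109.2 mV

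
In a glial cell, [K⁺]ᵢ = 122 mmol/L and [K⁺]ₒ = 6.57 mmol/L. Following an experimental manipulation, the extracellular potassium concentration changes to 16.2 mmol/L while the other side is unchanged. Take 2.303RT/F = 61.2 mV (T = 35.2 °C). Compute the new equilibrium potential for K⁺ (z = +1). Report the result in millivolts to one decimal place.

-53.7 mV

After the shift: [K⁺]_out = 16.2, [K⁺]_in = 122 mmol/L.
E_new = (61.2/1)·log₁₀(16.2/122) = 61.20 · (-0.8768) = -53.66 mV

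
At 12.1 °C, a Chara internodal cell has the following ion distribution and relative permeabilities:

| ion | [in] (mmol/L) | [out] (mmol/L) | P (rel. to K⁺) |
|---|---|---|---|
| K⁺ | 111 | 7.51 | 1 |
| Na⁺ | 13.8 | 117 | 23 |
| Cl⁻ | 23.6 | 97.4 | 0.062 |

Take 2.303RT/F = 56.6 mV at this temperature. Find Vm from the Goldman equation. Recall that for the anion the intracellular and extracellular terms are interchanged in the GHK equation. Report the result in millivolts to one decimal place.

Vm = 56.6 · log₁₀[(Σ P·[cation]ₒ + Σ P·[anion]ᵢ) / (Σ P·[cation]ᵢ + Σ P·[anion]ₒ)]
Numerator = 1×7.51 + 23×117 + 0.062×23.6 = 2700
Denominator = 1×111 + 23×13.8 + 0.062×97.4 = 434.4
Vm = 56.6 · log₁₀(6.2149) = 56.6 × (0.7934) = 44.91 mV

44.9 mV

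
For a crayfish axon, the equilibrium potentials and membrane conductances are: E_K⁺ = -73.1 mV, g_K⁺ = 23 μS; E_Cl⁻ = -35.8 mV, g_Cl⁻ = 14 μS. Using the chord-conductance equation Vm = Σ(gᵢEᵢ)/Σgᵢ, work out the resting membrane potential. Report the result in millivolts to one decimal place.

Σ gᵢEᵢ = 23·(-73.1) + 14·(-35.8) = -2182.50
Σ gᵢ = 23 + 14 = 37
Vm = -2182.50 / 37 = -58.99 mV

-59.0 mV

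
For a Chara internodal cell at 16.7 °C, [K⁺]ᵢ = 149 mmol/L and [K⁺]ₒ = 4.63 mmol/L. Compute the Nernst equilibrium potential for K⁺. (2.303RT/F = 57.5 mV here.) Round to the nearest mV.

-87 mV

E = (57.5/z) · log₁₀([K⁺]_out/[K⁺]_in) with z = +1.
= (57.5/1) · log₁₀(4.63/149) = 57.50 · log₁₀(0.03107)
= 57.50 · (-1.5076) = -86.69 mV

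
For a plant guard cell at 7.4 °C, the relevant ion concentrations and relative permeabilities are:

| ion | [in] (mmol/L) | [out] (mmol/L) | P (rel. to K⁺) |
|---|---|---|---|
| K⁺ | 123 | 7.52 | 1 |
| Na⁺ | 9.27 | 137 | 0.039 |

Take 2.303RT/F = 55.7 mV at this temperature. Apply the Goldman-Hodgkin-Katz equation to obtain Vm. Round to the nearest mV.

-55 mV

Vm = 55.7 · log₁₀[(Σ P·[cation]ₒ + Σ P·[anion]ᵢ) / (Σ P·[cation]ᵢ + Σ P·[anion]ₒ)]
Numerator = 1×7.52 + 0.039×137 = 12.86
Denominator = 1×123 + 0.039×9.27 = 123.4
Vm = 55.7 · log₁₀(0.10427) = 55.7 × (-0.9818) = -54.69 mV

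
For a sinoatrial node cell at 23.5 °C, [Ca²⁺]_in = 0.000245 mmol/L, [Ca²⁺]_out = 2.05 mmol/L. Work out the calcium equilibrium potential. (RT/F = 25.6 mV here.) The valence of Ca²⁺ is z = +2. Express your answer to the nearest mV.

E = (25.6/z) · ln([Ca²⁺]_out/[Ca²⁺]_in) with z = +2.
= (25.6/2) · ln(2.05/0.000245) = 12.80 · ln(8367)
= 12.80 · (9.0321) = 115.61 mV

116 mV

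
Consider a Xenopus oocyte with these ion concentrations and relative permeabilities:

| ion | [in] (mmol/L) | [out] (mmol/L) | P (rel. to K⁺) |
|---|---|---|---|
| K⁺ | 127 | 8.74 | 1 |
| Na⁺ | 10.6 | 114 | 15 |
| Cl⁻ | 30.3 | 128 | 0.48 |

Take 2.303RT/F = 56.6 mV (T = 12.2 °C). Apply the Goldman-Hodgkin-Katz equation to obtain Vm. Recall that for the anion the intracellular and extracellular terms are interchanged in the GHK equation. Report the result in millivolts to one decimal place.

39.5 mV

Vm = 56.6 · log₁₀[(Σ P·[cation]ₒ + Σ P·[anion]ᵢ) / (Σ P·[cation]ᵢ + Σ P·[anion]ₒ)]
Numerator = 1×8.74 + 15×114 + 0.48×30.3 = 1733
Denominator = 1×127 + 15×10.6 + 0.48×128 = 347.4
Vm = 56.6 · log₁₀(4.9887) = 56.6 × (0.6980) = 39.51 mV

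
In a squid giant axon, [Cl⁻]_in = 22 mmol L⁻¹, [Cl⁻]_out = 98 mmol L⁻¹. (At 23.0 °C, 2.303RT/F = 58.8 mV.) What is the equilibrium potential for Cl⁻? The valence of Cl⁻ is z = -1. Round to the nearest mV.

-38 mV

E = (58.8/z) · log₁₀([Cl⁻]_out/[Cl⁻]_in) with z = -1.
For an anion, dividing by z = -1 reverses the sign.
= (58.8/-1) · log₁₀(98/22) = -58.80 · log₁₀(4.455)
= -58.80 · (0.6488) = -38.15 mV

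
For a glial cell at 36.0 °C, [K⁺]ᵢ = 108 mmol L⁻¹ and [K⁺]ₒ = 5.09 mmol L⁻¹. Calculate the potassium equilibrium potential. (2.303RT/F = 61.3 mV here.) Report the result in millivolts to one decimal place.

-81.3 mV

E = (61.3/z) · log₁₀([K⁺]_out/[K⁺]_in) with z = +1.
= (61.3/1) · log₁₀(5.09/108) = 61.30 · log₁₀(0.04713)
= 61.30 · (-1.3267) = -81.33 mV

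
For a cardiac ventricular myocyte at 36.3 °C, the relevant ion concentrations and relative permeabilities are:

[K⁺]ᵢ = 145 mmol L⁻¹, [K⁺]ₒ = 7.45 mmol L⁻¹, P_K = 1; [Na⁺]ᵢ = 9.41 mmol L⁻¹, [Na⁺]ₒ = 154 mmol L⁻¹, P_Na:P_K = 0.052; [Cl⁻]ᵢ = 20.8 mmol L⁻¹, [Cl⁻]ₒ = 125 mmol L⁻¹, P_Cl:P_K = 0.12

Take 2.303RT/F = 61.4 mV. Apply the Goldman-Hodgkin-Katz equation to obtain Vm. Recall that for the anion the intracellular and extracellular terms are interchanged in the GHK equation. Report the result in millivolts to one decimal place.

-58.4 mV

Vm = 61.4 · log₁₀[(Σ P·[cation]ₒ + Σ P·[anion]ᵢ) / (Σ P·[cation]ᵢ + Σ P·[anion]ₒ)]
Numerator = 1×7.45 + 0.052×154 + 0.12×20.8 = 17.95
Denominator = 1×145 + 0.052×9.41 + 0.12×125 = 160.5
Vm = 61.4 · log₁₀(0.11187) = 61.4 × (-0.9513) = -58.41 mV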